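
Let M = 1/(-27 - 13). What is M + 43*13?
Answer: 22359/40 ≈ 558.97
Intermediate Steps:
M = -1/40 (M = 1/(-40) = -1/40 ≈ -0.025000)
M + 43*13 = -1/40 + 43*13 = -1/40 + 559 = 22359/40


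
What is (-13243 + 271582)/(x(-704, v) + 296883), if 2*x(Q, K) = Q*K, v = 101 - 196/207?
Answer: 53476173/54164509 ≈ 0.98729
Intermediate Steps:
v = 20711/207 (v = 101 - 196*1/207 = 101 - 196/207 = 20711/207 ≈ 100.05)
x(Q, K) = K*Q/2 (x(Q, K) = (Q*K)/2 = (K*Q)/2 = K*Q/2)
(-13243 + 271582)/(x(-704, v) + 296883) = (-13243 + 271582)/((1/2)*(20711/207)*(-704) + 296883) = 258339/(-7290272/207 + 296883) = 258339/(54164509/207) = 258339*(207/54164509) = 53476173/54164509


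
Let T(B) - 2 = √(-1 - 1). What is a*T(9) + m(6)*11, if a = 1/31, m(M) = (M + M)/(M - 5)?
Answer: 4094/31 + I*√2/31 ≈ 132.06 + 0.04562*I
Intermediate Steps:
m(M) = 2*M/(-5 + M) (m(M) = (2*M)/(-5 + M) = 2*M/(-5 + M))
T(B) = 2 + I*√2 (T(B) = 2 + √(-1 - 1) = 2 + √(-2) = 2 + I*√2)
a = 1/31 ≈ 0.032258
a*T(9) + m(6)*11 = (2 + I*√2)/31 + (2*6/(-5 + 6))*11 = (2/31 + I*√2/31) + (2*6/1)*11 = (2/31 + I*√2/31) + (2*6*1)*11 = (2/31 + I*√2/31) + 12*11 = (2/31 + I*√2/31) + 132 = 4094/31 + I*√2/31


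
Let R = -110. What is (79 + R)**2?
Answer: 961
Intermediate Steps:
(79 + R)**2 = (79 - 110)**2 = (-31)**2 = 961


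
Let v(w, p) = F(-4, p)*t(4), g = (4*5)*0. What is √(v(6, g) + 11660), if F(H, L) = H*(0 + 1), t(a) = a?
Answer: 2*√2911 ≈ 107.91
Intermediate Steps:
F(H, L) = H (F(H, L) = H*1 = H)
g = 0 (g = 20*0 = 0)
v(w, p) = -16 (v(w, p) = -4*4 = -16)
√(v(6, g) + 11660) = √(-16 + 11660) = √11644 = 2*√2911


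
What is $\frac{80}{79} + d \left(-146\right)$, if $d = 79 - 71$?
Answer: $- \frac{92192}{79} \approx -1167.0$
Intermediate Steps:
$d = 8$
$\frac{80}{79} + d \left(-146\right) = \frac{80}{79} + 8 \left(-146\right) = 80 \cdot \frac{1}{79} - 1168 = \frac{80}{79} - 1168 = - \frac{92192}{79}$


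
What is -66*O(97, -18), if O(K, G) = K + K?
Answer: -12804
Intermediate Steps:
O(K, G) = 2*K
-66*O(97, -18) = -132*97 = -66*194 = -12804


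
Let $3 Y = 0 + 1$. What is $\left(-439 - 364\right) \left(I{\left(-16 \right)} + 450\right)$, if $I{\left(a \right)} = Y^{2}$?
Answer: $- \frac{3252953}{9} \approx -3.6144 \cdot 10^{5}$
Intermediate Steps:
$Y = \frac{1}{3}$ ($Y = \frac{0 + 1}{3} = \frac{1}{3} \cdot 1 = \frac{1}{3} \approx 0.33333$)
$I{\left(a \right)} = \frac{1}{9}$ ($I{\left(a \right)} = \left(\frac{1}{3}\right)^{2} = \frac{1}{9}$)
$\left(-439 - 364\right) \left(I{\left(-16 \right)} + 450\right) = \left(-439 - 364\right) \left(\frac{1}{9} + 450\right) = \left(-803\right) \frac{4051}{9} = - \frac{3252953}{9}$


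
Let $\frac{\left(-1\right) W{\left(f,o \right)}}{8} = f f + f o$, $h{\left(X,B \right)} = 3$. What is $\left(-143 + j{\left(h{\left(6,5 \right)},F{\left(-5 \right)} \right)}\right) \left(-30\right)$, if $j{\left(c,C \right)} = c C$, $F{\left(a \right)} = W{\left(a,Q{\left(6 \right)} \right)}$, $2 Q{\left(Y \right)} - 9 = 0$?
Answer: $6090$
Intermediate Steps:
$Q{\left(Y \right)} = \frac{9}{2}$ ($Q{\left(Y \right)} = \frac{9}{2} + \frac{1}{2} \cdot 0 = \frac{9}{2} + 0 = \frac{9}{2}$)
$W{\left(f,o \right)} = - 8 f^{2} - 8 f o$ ($W{\left(f,o \right)} = - 8 \left(f f + f o\right) = - 8 \left(f^{2} + f o\right) = - 8 f^{2} - 8 f o$)
$F{\left(a \right)} = - 8 a \left(\frac{9}{2} + a\right)$ ($F{\left(a \right)} = - 8 a \left(a + \frac{9}{2}\right) = - 8 a \left(\frac{9}{2} + a\right)$)
$j{\left(c,C \right)} = C c$
$\left(-143 + j{\left(h{\left(6,5 \right)},F{\left(-5 \right)} \right)}\right) \left(-30\right) = \left(-143 + \left(-4\right) \left(-5\right) \left(9 + 2 \left(-5\right)\right) 3\right) \left(-30\right) = \left(-143 + \left(-4\right) \left(-5\right) \left(9 - 10\right) 3\right) \left(-30\right) = \left(-143 + \left(-4\right) \left(-5\right) \left(-1\right) 3\right) \left(-30\right) = \left(-143 - 60\right) \left(-30\right) = \left(-203\right) \left(-30\right) = 6090$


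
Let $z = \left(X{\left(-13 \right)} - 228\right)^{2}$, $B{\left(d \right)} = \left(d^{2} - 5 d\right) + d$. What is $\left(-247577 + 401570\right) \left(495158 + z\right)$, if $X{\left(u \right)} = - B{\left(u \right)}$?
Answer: $107296008687$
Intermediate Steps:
$B{\left(d \right)} = d^{2} - 4 d$
$X{\left(u \right)} = - u \left(-4 + u\right)$
$z = 201601$ ($z = \left(- 13 \left(4 - -13\right) - 228\right)^{2} = \left(- 13 \left(4 + 13\right) - 228\right)^{2} = \left(\left(-13\right) 17 - 228\right)^{2} = \left(-221 - 228\right)^{2} = \left(-449\right)^{2} = 201601$)
$\left(-247577 + 401570\right) \left(495158 + z\right) = \left(-247577 + 401570\right) \left(495158 + 201601\right) = 153993 \cdot 696759 = 107296008687$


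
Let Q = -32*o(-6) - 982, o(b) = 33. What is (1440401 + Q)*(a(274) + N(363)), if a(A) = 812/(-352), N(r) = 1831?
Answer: 231468565775/88 ≈ 2.6303e+9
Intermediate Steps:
Q = -2038 (Q = -32*33 - 982 = -1056 - 982 = -2038)
a(A) = -203/88 (a(A) = 812*(-1/352) = -203/88)
(1440401 + Q)*(a(274) + N(363)) = (1440401 - 2038)*(-203/88 + 1831) = 1438363*(160925/88) = 231468565775/88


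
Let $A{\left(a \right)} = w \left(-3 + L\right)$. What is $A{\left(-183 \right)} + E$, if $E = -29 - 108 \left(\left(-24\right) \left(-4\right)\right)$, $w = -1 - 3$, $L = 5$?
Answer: $-10405$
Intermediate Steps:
$w = -4$
$A{\left(a \right)} = -8$ ($A{\left(a \right)} = - 4 \left(-3 + 5\right) = \left(-4\right) 2 = -8$)
$E = -10397$ ($E = -29 - 10368 = -10397$)
$A{\left(-183 \right)} + E = -8 - 10397 = -10405$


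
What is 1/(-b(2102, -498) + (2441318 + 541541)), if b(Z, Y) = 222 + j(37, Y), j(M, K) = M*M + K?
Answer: 1/2981766 ≈ 3.3537e-7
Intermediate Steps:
j(M, K) = K + M**2 (j(M, K) = M**2 + K = K + M**2)
b(Z, Y) = 1591 + Y (b(Z, Y) = 222 + (Y + 37**2) = 222 + (Y + 1369) = 222 + (1369 + Y) = 1591 + Y)
1/(-b(2102, -498) + (2441318 + 541541)) = 1/(-(1591 - 498) + (2441318 + 541541)) = 1/(-1*1093 + 2982859) = 1/(-1093 + 2982859) = 1/2981766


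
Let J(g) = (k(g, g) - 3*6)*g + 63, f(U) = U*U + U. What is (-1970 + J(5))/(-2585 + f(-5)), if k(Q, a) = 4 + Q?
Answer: 1952/2565 ≈ 0.76101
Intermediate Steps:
f(U) = U + U**2 (f(U) = U**2 + U = U + U**2)
J(g) = 63 + g*(-14 + g) (J(g) = ((4 + g) - 3*6)*g + 63 = ((4 + g) - 18)*g + 63 = (-14 + g)*g + 63 = g*(-14 + g) + 63 = 63 + g*(-14 + g))
(-1970 + J(5))/(-2585 + f(-5)) = (-1970 + (63 + 5**2 - 14*5))/(-2585 - 5*(1 - 5)) = (-1970 + (63 + 25 - 70))/(-2585 - 5*(-4)) = (-1970 + 18)/(-2585 + 20) = -1952/(-2565) = -1952*(-1/2565) = 1952/2565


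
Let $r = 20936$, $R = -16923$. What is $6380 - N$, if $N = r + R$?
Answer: $2367$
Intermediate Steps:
$N = 4013$ ($N = 20936 - 16923 = 4013$)
$6380 - N = 6380 - 4013 = 2367$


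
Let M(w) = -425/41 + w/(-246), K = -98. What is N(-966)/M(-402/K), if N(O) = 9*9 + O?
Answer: 3555930/41717 ≈ 85.239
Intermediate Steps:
N(O) = 81 + O
M(w) = -425/41 - w/246 (M(w) = -425*1/41 + w*(-1/246) = -425/41 - w/246)
N(-966)/M(-402/K) = (81 - 966)/(-425/41 - (-67)/(41*(-98))) = -885/(-425/41 - (-67)*(-1)/(41*98)) = -885/(-425/41 - 1/246*201/49) = -885/(-425/41 - 67/4018) = -885/(-41717/4018) = -885*(-4018/41717) = 3555930/41717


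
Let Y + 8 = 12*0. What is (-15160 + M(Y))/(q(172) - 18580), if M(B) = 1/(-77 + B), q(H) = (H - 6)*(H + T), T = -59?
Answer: -1288601/15130 ≈ -85.169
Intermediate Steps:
Y = -8 (Y = -8 + 12*0 = -8 + 0 = -8)
q(H) = (-59 + H)*(-6 + H) (q(H) = (H - 6)*(H - 59) = (-6 + H)*(-59 + H) = (-59 + H)*(-6 + H))
(-15160 + M(Y))/(q(172) - 18580) = (-15160 + 1/(-77 - 8))/((354 + 172**2 - 65*172) - 18580) = (-15160 + 1/(-85))/((354 + 29584 - 11180) - 18580) = (-15160 - 1/85)/(18758 - 18580) = -1288601/85/178 = -1288601/85*1/178 = -1288601/15130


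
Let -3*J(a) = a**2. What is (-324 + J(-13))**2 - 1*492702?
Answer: -3132437/9 ≈ -3.4805e+5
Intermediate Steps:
J(a) = -a**2/3
(-324 + J(-13))**2 - 1*492702 = (-324 - 1/3*(-13)**2)**2 - 1*492702 = (-324 - 1/3*169)**2 - 492702 = (-324 - 169/3)**2 - 492702 = (-1141/3)**2 - 492702 = 1301881/9 - 492702 = -3132437/9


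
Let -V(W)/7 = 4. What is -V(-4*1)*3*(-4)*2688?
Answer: -903168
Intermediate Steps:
V(W) = -28 (V(W) = -7*4 = -28)
-V(-4*1)*3*(-4)*2688 = -(-28*3)*(-4)*2688 = -(-84)*(-4)*2688 = -1*336*2688 = -336*2688 = -903168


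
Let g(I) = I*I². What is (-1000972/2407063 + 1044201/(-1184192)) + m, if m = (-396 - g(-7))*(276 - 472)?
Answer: 29606513482594961/2850424748096 ≈ 10387.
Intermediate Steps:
g(I) = I³
m = 10388 (m = (-396 - 1*(-7)³)*(276 - 472) = (-396 - 1*(-343))*(-196) = (-396 + 343)*(-196) = -53*(-196) = 10388)
(-1000972/2407063 + 1044201/(-1184192)) + m = (-1000972/2407063 + 1044201/(-1184192)) + 10388 = (-1000972*1/2407063 + 1044201*(-1/1184192)) + 10388 = (-1000972/2407063 - 1044201/1184192) + 10388 = -3698800626287/2850424748096 + 10388 = 29606513482594961/2850424748096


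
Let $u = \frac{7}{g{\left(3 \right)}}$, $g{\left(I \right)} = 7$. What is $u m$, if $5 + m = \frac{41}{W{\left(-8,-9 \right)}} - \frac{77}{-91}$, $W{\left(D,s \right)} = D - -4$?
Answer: $- \frac{749}{52} \approx -14.404$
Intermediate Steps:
$W{\left(D,s \right)} = 4 + D$ ($W{\left(D,s \right)} = D + 4 = 4 + D$)
$m = - \frac{749}{52}$ ($m = -5 + \left(\frac{41}{4 - 8} - \frac{77}{-91}\right) = -5 + \left(\frac{41}{-4} - - \frac{11}{13}\right) = -5 + \left(41 \left(- \frac{1}{4}\right) + \frac{11}{13}\right) = -5 + \left(- \frac{41}{4} + \frac{11}{13}\right) = -5 - \frac{489}{52} = - \frac{749}{52} \approx -14.404$)
$u = 1$ ($u = \frac{7}{7} = 7 \cdot \frac{1}{7} = 1$)
$u m = 1 \left(- \frac{749}{52}\right) = - \frac{749}{52}$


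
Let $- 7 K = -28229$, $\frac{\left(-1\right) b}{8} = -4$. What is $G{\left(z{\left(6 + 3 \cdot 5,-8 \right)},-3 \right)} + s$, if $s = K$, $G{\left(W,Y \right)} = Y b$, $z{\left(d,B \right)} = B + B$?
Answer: $\frac{27557}{7} \approx 3936.7$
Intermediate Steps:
$b = 32$ ($b = \left(-8\right) \left(-4\right) = 32$)
$K = \frac{28229}{7}$ ($K = \left(- \frac{1}{7}\right) \left(-28229\right) = \frac{28229}{7} \approx 4032.7$)
$z{\left(d,B \right)} = 2 B$
$G{\left(W,Y \right)} = 32 Y$ ($G{\left(W,Y \right)} = Y 32 = 32 Y$)
$s = \frac{28229}{7} \approx 4032.7$
$G{\left(z{\left(6 + 3 \cdot 5,-8 \right)},-3 \right)} + s = 32 \left(-3\right) + \frac{28229}{7} = -96 + \frac{28229}{7} = \frac{27557}{7}$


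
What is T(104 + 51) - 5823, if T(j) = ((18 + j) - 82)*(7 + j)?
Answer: 8919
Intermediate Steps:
T(j) = (-64 + j)*(7 + j)
T(104 + 51) - 5823 = (-448 + (104 + 51)**2 - 57*(104 + 51)) - 5823 = (-448 + 155**2 - 57*155) - 5823 = (-448 + 24025 - 8835) - 5823 = 14742 - 5823 = 8919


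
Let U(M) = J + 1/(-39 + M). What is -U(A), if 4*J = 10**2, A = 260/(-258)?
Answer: -128896/5161 ≈ -24.975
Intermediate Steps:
A = -130/129 (A = 260*(-1/258) = -130/129 ≈ -1.0078)
J = 25 (J = (1/4)*10**2 = (1/4)*100 = 25)
U(M) = 25 + 1/(-39 + M)
-U(A) = -(-974 + 25*(-130/129))/(-39 - 130/129) = -(-974 - 3250/129)/(-5161/129) = -(-129)*(-128896)/(5161*129) = -1*128896/5161 = -128896/5161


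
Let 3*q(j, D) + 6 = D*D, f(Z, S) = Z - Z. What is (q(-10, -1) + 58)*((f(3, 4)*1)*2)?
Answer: 0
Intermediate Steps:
f(Z, S) = 0
q(j, D) = -2 + D**2/3 (q(j, D) = -2 + (D*D)/3 = -2 + D**2/3)
(q(-10, -1) + 58)*((f(3, 4)*1)*2) = ((-2 + (1/3)*(-1)**2) + 58)*((0*1)*2) = ((-2 + (1/3)*1) + 58)*(0*2) = ((-2 + 1/3) + 58)*0 = (-5/3 + 58)*0 = (169/3)*0 = 0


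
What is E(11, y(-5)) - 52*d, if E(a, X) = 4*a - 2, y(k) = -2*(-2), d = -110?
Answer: 5762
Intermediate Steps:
y(k) = 4
E(a, X) = -2 + 4*a
E(11, y(-5)) - 52*d = (-2 + 4*11) - 52*(-110) = (-2 + 44) + 5720 = 42 + 5720 = 5762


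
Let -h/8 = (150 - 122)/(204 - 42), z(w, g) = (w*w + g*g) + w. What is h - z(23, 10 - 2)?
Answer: -50008/81 ≈ -617.38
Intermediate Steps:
z(w, g) = w + g**2 + w**2 (z(w, g) = (w**2 + g**2) + w = (g**2 + w**2) + w = w + g**2 + w**2)
h = -112/81 (h = -8*(150 - 122)/(204 - 42) = -224/162 = -8*14/81 = -112/81 ≈ -1.3827)
h - z(23, 10 - 2) = -112/81 - (23 + (10 - 2)**2 + 23**2) = -112/81 - (23 + 8**2 + 529) = -112/81 - (23 + 64 + 529) = -112/81 - 1*616 = -112/81 - 616 = -50008/81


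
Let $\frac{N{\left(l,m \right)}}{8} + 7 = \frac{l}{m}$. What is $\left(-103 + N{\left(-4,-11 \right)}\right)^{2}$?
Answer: $\frac{2948089}{121} \approx 24364.0$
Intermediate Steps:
$N{\left(l,m \right)} = -56 + \frac{8 l}{m}$ ($N{\left(l,m \right)} = -56 + 8 \frac{l}{m} = -56 + \frac{8 l}{m}$)
$\left(-103 + N{\left(-4,-11 \right)}\right)^{2} = \left(-103 - \left(56 + \frac{32}{-11}\right)\right)^{2} = \left(-103 - \left(56 + 32 \left(- \frac{1}{11}\right)\right)\right)^{2} = \left(-103 + \left(-56 + \frac{32}{11}\right)\right)^{2} = \left(-103 - \frac{584}{11}\right)^{2} = \left(- \frac{1717}{11}\right)^{2} = \frac{2948089}{121}$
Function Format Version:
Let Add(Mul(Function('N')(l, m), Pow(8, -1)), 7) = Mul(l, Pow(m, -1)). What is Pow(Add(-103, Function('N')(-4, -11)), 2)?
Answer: Rational(2948089, 121) ≈ 24364.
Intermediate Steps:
Function('N')(l, m) = Add(-56, Mul(8, l, Pow(m, -1))) (Function('N')(l, m) = Add(-56, Mul(8, Mul(l, Pow(m, -1)))) = Add(-56, Mul(8, l, Pow(m, -1))))
Pow(Add(-103, Function('N')(-4, -11)), 2) = Pow(Add(-103, Add(-56, Mul(8, -4, Pow(-11, -1)))), 2) = Pow(Add(-103, Add(-56, Mul(8, -4, Rational(-1, 11)))), 2) = Pow(Add(-103, Add(-56, Rational(32, 11))), 2) = Pow(Add(-103, Rational(-584, 11)), 2) = Pow(Rational(-1717, 11), 2) = Rational(2948089, 121)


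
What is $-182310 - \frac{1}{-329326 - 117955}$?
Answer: $- \frac{81543799109}{447281} \approx -1.8231 \cdot 10^{5}$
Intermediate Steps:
$-182310 - \frac{1}{-329326 - 117955} = -182310 - \frac{1}{-447281} = -182310 - - \frac{1}{447281} = -182310 + \frac{1}{447281} = - \frac{81543799109}{447281}$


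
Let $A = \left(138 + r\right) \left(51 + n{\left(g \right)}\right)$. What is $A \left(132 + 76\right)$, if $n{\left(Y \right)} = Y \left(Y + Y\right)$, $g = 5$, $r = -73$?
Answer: $1365520$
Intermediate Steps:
$n{\left(Y \right)} = 2 Y^{2}$ ($n{\left(Y \right)} = Y 2 Y = 2 Y^{2}$)
$A = 6565$ ($A = \left(138 - 73\right) \left(51 + 2 \cdot 5^{2}\right) = 65 \left(51 + 2 \cdot 25\right) = 65 \left(51 + 50\right) = 65 \cdot 101 = 6565$)
$A \left(132 + 76\right) = 6565 \left(132 + 76\right) = 6565 \cdot 208 = 1365520$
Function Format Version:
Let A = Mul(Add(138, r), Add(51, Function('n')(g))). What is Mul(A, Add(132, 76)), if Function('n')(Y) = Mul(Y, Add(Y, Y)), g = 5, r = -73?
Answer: 1365520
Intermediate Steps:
Function('n')(Y) = Mul(2, Pow(Y, 2)) (Function('n')(Y) = Mul(Y, Mul(2, Y)) = Mul(2, Pow(Y, 2)))
A = 6565 (A = Mul(Add(138, -73), Add(51, Mul(2, Pow(5, 2)))) = Mul(65, Add(51, Mul(2, 25))) = Mul(65, Add(51, 50)) = Mul(65, 101) = 6565)
Mul(A, Add(132, 76)) = Mul(6565, Add(132, 76)) = Mul(6565, 208) = 1365520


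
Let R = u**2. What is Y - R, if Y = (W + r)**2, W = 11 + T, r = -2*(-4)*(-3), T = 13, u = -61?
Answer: -3721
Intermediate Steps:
R = 3721 (R = (-61)**2 = 3721)
r = -24 (r = 8*(-3) = -24)
W = 24 (W = 11 + 13 = 24)
Y = 0 (Y = (24 - 24)**2 = 0**2 = 0)
Y - R = 0 - 1*3721 = 0 - 3721 = -3721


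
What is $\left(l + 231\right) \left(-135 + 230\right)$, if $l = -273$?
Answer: $-3990$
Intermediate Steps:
$\left(l + 231\right) \left(-135 + 230\right) = \left(-273 + 231\right) \left(-135 + 230\right) = \left(-42\right) 95 = -3990$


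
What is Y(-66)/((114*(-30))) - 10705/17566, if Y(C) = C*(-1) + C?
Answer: -10705/17566 ≈ -0.60942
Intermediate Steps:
Y(C) = 0 (Y(C) = -C + C = 0)
Y(-66)/((114*(-30))) - 10705/17566 = 0/((114*(-30))) - 10705/17566 = 0/(-3420) - 10705*1/17566 = 0*(-1/3420) - 10705/17566 = 0 - 10705/17566 = -10705/17566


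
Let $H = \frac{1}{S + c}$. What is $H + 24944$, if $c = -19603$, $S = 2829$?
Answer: $\frac{418410655}{16774} \approx 24944.0$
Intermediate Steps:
$H = - \frac{1}{16774}$ ($H = \frac{1}{2829 - 19603} = \frac{1}{-16774} = - \frac{1}{16774} \approx -5.9616 \cdot 10^{-5}$)
$H + 24944 = - \frac{1}{16774} + 24944 = \frac{418410655}{16774}$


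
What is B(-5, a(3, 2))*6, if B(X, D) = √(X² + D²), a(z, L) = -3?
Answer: 6*√34 ≈ 34.986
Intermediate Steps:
B(X, D) = √(D² + X²)
B(-5, a(3, 2))*6 = √((-3)² + (-5)²)*6 = √(9 + 25)*6 = √34*6 = 6*√34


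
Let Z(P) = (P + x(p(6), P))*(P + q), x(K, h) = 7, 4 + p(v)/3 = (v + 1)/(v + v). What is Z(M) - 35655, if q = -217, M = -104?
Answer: -4518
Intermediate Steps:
p(v) = -12 + 3*(1 + v)/(2*v) (p(v) = -12 + 3*((v + 1)/(v + v)) = -12 + 3*((1 + v)/((2*v))) = -12 + 3*((1 + v)*(1/(2*v))) = -12 + 3*((1 + v)/(2*v)) = -12 + 3*(1 + v)/(2*v))
Z(P) = (-217 + P)*(7 + P) (Z(P) = (P + 7)*(P - 217) = (7 + P)*(-217 + P) = (-217 + P)*(7 + P))
Z(M) - 35655 = (-1519 + (-104)**2 - 210*(-104)) - 35655 = (-1519 + 10816 + 21840) - 35655 = 31137 - 35655 = -4518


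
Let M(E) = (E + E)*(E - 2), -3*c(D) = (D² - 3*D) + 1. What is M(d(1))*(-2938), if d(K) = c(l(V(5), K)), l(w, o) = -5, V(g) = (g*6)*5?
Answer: -11323052/9 ≈ -1.2581e+6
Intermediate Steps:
V(g) = 30*g (V(g) = (6*g)*5 = 30*g)
c(D) = -⅓ + D - D²/3 (c(D) = -((D² - 3*D) + 1)/3 = -(1 + D² - 3*D)/3 = -⅓ + D - D²/3)
d(K) = -41/3 (d(K) = -⅓ - 5 - ⅓*(-5)² = -⅓ - 5 - ⅓*25 = -⅓ - 5 - 25/3 = -41/3)
M(E) = 2*E*(-2 + E) (M(E) = (2*E)*(-2 + E) = 2*E*(-2 + E))
M(d(1))*(-2938) = (2*(-41/3)*(-2 - 41/3))*(-2938) = (2*(-41/3)*(-47/3))*(-2938) = (3854/9)*(-2938) = -11323052/9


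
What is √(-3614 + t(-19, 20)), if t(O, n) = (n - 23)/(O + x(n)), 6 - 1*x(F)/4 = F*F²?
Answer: I*√45673821165/3555 ≈ 60.117*I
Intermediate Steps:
x(F) = 24 - 4*F³ (x(F) = 24 - 4*F*F² = 24 - 4*F³)
t(O, n) = (-23 + n)/(24 + O - 4*n³) (t(O, n) = (n - 23)/(O + (24 - 4*n³)) = (-23 + n)/(24 + O - 4*n³))
√(-3614 + t(-19, 20)) = √(-3614 + (-23 + 20)/(24 - 19 - 4*20³)) = √(-3614 - 3/(24 - 19 - 4*8000)) = √(-3614 - 3/(24 - 19 - 32000)) = √(-3614 - 3/(-31995)) = √(-3614 - 1/31995*(-3)) = √(-3614 + 1/10665) = √(-38543309/10665) = I*√45673821165/3555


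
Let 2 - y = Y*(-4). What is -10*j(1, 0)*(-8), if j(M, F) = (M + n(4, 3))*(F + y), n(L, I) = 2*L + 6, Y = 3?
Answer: 16800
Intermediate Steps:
n(L, I) = 6 + 2*L
y = 14 (y = 2 - 3*(-4) = 2 - 1*(-12) = 2 + 12 = 14)
j(M, F) = (14 + F)*(14 + M) (j(M, F) = (M + (6 + 2*4))*(F + 14) = (M + (6 + 8))*(14 + F) = (M + 14)*(14 + F) = (14 + M)*(14 + F) = (14 + F)*(14 + M))
-10*j(1, 0)*(-8) = -10*(196 + 14*0 + 14*1 + 0*1)*(-8) = -10*(196 + 0 + 14 + 0)*(-8) = -10*210*(-8) = -2100*(-8) = 16800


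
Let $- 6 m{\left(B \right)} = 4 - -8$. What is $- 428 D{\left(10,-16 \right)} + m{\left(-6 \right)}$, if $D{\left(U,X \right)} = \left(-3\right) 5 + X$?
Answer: $13266$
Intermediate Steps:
$D{\left(U,X \right)} = -15 + X$
$m{\left(B \right)} = -2$ ($m{\left(B \right)} = - \frac{4 - -8}{6} = - \frac{4 + 8}{6} = \left(- \frac{1}{6}\right) 12 = -2$)
$- 428 D{\left(10,-16 \right)} + m{\left(-6 \right)} = - 428 \left(-15 - 16\right) - 2 = \left(-428\right) \left(-31\right) - 2 = 13268 - 2 = 13266$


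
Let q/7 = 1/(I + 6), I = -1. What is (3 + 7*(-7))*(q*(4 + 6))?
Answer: -644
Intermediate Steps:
q = 7/5 (q = 7/(-1 + 6) = 7/5 ≈ 1.4000)
(3 + 7*(-7))*(q*(4 + 6)) = (3 + 7*(-7))*(7*(4 + 6)/5) = (3 - 49)*((7/5)*10) = -46*14 = -644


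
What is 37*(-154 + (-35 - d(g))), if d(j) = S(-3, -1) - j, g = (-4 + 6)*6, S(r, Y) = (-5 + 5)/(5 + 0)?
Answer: -6549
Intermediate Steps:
S(r, Y) = 0 (S(r, Y) = 0/5 = 0*(⅕) = 0)
g = 12 (g = 2*6 = 12)
d(j) = -j (d(j) = 0 - j = -j)
37*(-154 + (-35 - d(g))) = 37*(-154 + (-35 - (-1)*12)) = 37*(-154 + (-35 - 1*(-12))) = 37*(-154 + (-35 + 12)) = 37*(-154 - 23) = 37*(-177) = -6549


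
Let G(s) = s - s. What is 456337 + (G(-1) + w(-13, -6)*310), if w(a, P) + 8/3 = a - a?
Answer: 1366531/3 ≈ 4.5551e+5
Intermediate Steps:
w(a, P) = -8/3 (w(a, P) = -8/3 + (a - a) = -8/3 + 0 = -8/3)
G(s) = 0
456337 + (G(-1) + w(-13, -6)*310) = 456337 + (0 - 8/3*310) = 456337 + (0 - 2480/3) = 456337 - 2480/3 = 1366531/3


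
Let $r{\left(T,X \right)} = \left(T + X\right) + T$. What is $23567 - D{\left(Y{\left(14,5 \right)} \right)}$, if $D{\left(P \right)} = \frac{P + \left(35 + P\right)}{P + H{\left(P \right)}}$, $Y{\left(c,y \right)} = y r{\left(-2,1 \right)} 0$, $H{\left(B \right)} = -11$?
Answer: $\frac{259272}{11} \approx 23570.0$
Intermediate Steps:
$r{\left(T,X \right)} = X + 2 T$
$Y{\left(c,y \right)} = 0$ ($Y{\left(c,y \right)} = y \left(1 + 2 \left(-2\right)\right) 0 = y \left(1 - 4\right) 0 = y \left(-3\right) 0 = - 3 y 0 = 0$)
$D{\left(P \right)} = \frac{35 + 2 P}{-11 + P}$ ($D{\left(P \right)} = \frac{P + \left(35 + P\right)}{P - 11} = \frac{35 + 2 P}{-11 + P}$)
$23567 - D{\left(Y{\left(14,5 \right)} \right)} = 23567 - \frac{35 + 2 \cdot 0}{-11 + 0} = 23567 - \frac{35 + 0}{-11} = 23567 - \left(- \frac{1}{11}\right) 35 = 23567 - - \frac{35}{11} = 23567 + \frac{35}{11} = \frac{259272}{11}$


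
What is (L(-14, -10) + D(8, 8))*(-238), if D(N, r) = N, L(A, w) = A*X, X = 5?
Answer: 14756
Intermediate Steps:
L(A, w) = 5*A (L(A, w) = A*5 = 5*A)
(L(-14, -10) + D(8, 8))*(-238) = (5*(-14) + 8)*(-238) = (-70 + 8)*(-238) = -62*(-238) = 14756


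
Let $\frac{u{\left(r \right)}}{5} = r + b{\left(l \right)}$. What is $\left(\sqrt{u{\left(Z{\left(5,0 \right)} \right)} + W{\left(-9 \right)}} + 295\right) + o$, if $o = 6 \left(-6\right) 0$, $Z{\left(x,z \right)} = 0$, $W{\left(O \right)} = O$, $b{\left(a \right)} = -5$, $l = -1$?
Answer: $295 + i \sqrt{34} \approx 295.0 + 5.831 i$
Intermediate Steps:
$u{\left(r \right)} = -25 + 5 r$ ($u{\left(r \right)} = 5 \left(r - 5\right) = 5 \left(-5 + r\right) = -25 + 5 r$)
$o = 0$ ($o = \left(-36\right) 0 = 0$)
$\left(\sqrt{u{\left(Z{\left(5,0 \right)} \right)} + W{\left(-9 \right)}} + 295\right) + o = \left(\sqrt{\left(-25 + 5 \cdot 0\right) - 9} + 295\right) + 0 = \left(\sqrt{\left(-25 + 0\right) - 9} + 295\right) + 0 = \left(\sqrt{-25 - 9} + 295\right) + 0 = \left(\sqrt{-34} + 295\right) + 0 = \left(i \sqrt{34} + 295\right) + 0 = \left(295 + i \sqrt{34}\right) + 0 = 295 + i \sqrt{34}$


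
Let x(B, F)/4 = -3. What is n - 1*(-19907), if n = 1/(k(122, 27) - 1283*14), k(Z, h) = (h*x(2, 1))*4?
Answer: 383369005/19258 ≈ 19907.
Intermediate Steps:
x(B, F) = -12 (x(B, F) = 4*(-3) = -12)
k(Z, h) = -48*h (k(Z, h) = (h*(-12))*4 = -12*h*4 = -48*h)
n = -1/19258 (n = 1/(-48*27 - 1283*14) = 1/(-1296 - 17962) = 1/(-19258) = -1/19258 ≈ -5.1926e-5)
n - 1*(-19907) = -1/19258 - 1*(-19907) = -1/19258 + 19907 = 383369005/19258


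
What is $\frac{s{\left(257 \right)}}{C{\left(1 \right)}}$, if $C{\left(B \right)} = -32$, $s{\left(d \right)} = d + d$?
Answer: $- \frac{257}{16} \approx -16.063$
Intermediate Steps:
$s{\left(d \right)} = 2 d$
$\frac{s{\left(257 \right)}}{C{\left(1 \right)}} = \frac{2 \cdot 257}{-32} = 514 \left(- \frac{1}{32}\right) = - \frac{257}{16}$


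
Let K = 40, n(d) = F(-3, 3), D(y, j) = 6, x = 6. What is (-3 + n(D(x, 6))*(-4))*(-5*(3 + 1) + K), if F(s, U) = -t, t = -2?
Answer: -220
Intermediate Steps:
F(s, U) = 2 (F(s, U) = -1*(-2) = 2)
n(d) = 2
(-3 + n(D(x, 6))*(-4))*(-5*(3 + 1) + K) = (-3 + 2*(-4))*(-5*(3 + 1) + 40) = (-3 - 8)*(-5*4 + 40) = -11*(-20 + 40) = -11*20 = -220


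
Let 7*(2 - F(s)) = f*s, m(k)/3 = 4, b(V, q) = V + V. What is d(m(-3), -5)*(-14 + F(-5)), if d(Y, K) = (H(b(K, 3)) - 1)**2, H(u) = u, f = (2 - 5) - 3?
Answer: -13794/7 ≈ -1970.6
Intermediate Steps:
b(V, q) = 2*V
f = -6 (f = -3 - 3 = -6)
m(k) = 12 (m(k) = 3*4 = 12)
d(Y, K) = (-1 + 2*K)**2 (d(Y, K) = (2*K - 1)**2 = (-1 + 2*K)**2)
F(s) = 2 + 6*s/7 (F(s) = 2 - (-6)*s/7 = 2 + 6*s/7)
d(m(-3), -5)*(-14 + F(-5)) = (-1 + 2*(-5))**2*(-14 + (2 + (6/7)*(-5))) = (-1 - 10)**2*(-14 + (2 - 30/7)) = (-11)**2*(-14 - 16/7) = 121*(-114/7) = -13794/7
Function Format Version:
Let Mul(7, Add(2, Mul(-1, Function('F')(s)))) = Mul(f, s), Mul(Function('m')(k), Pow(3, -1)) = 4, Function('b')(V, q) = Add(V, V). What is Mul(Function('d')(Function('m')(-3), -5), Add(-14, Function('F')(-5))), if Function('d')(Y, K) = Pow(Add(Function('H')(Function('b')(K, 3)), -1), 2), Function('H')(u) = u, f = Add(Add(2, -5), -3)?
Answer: Rational(-13794, 7) ≈ -1970.6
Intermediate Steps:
Function('b')(V, q) = Mul(2, V)
f = -6 (f = Add(-3, -3) = -6)
Function('m')(k) = 12 (Function('m')(k) = Mul(3, 4) = 12)
Function('d')(Y, K) = Pow(Add(-1, Mul(2, K)), 2) (Function('d')(Y, K) = Pow(Add(Mul(2, K), -1), 2) = Pow(Add(-1, Mul(2, K)), 2))
Function('F')(s) = Add(2, Mul(Rational(6, 7), s)) (Function('F')(s) = Add(2, Mul(Rational(-1, 7), Mul(-6, s))) = Add(2, Mul(Rational(6, 7), s)))
Mul(Function('d')(Function('m')(-3), -5), Add(-14, Function('F')(-5))) = Mul(Pow(Add(-1, Mul(2, -5)), 2), Add(-14, Add(2, Mul(Rational(6, 7), -5)))) = Mul(Pow(Add(-1, -10), 2), Add(-14, Add(2, Rational(-30, 7)))) = Mul(Pow(-11, 2), Add(-14, Rational(-16, 7))) = Mul(121, Rational(-114, 7)) = Rational(-13794, 7)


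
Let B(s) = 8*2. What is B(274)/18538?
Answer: 8/9269 ≈ 0.00086309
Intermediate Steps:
B(s) = 16
B(274)/18538 = 16/18538 = 16*(1/18538) = 8/9269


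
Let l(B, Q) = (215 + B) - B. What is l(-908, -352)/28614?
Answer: 215/28614 ≈ 0.0075138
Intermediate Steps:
l(B, Q) = 215
l(-908, -352)/28614 = 215/28614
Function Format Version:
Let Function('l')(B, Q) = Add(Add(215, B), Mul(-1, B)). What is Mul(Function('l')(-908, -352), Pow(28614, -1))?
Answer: Rational(215, 28614) ≈ 0.0075138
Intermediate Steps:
Function('l')(B, Q) = 215
Mul(Function('l')(-908, -352), Pow(28614, -1)) = Mul(215, Pow(28614, -1)) = Mul(215, Rational(1, 28614)) = Rational(215, 28614)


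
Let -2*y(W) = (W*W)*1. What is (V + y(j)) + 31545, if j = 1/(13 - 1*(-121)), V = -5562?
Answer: 933101495/35912 ≈ 25983.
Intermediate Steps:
j = 1/134 (j = 1/(13 + 121) = 1/134 ≈ 0.0074627)
y(W) = -W**2/2 (y(W) = -W*W/2 = -W**2/2)
(V + y(j)) + 31545 = (-5562 - (1/134)**2/2) + 31545 = (-5562 - 1/2*1/17956) + 31545 = (-5562 - 1/35912) + 31545 = -199742545/35912 + 31545 = 933101495/35912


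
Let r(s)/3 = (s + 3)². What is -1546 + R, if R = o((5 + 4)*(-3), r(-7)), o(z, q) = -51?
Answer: -1597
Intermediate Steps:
r(s) = 3*(3 + s)² (r(s) = 3*(s + 3)² = 3*(3 + s)²)
R = -51
-1546 + R = -1546 - 51 = -1597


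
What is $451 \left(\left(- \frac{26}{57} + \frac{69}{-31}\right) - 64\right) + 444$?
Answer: $- \frac{52355429}{1767} \approx -29630.0$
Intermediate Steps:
$451 \left(\left(- \frac{26}{57} + \frac{69}{-31}\right) - 64\right) + 444 = 451 \left(\left(\left(-26\right) \frac{1}{57} + 69 \left(- \frac{1}{31}\right)\right) - 64\right) + 444 = 451 \left(\left(- \frac{26}{57} - \frac{69}{31}\right) - 64\right) + 444 = 451 \left(- \frac{4739}{1767} - 64\right) + 444 = 451 \left(- \frac{117827}{1767}\right) + 444 = - \frac{53139977}{1767} + 444 = - \frac{52355429}{1767}$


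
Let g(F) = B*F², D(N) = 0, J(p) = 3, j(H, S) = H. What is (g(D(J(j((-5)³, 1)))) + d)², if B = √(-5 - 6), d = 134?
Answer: 17956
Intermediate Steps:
B = I*√11 (B = √(-11) = I*√11 ≈ 3.3166*I)
g(F) = I*√11*F² (g(F) = (I*√11)*F² = I*√11*F²)
(g(D(J(j((-5)³, 1)))) + d)² = (I*√11*0² + 134)² = (I*√11*0 + 134)² = (0 + 134)² = 134² = 17956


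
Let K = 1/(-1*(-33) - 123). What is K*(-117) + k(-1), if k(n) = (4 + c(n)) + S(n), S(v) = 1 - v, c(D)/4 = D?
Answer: 33/10 ≈ 3.3000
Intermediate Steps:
c(D) = 4*D
K = -1/90 (K = 1/(33 - 123) = 1/(-90) = -1/90 ≈ -0.011111)
k(n) = 5 + 3*n (k(n) = (4 + 4*n) + (1 - n) = 5 + 3*n)
K*(-117) + k(-1) = -1/90*(-117) + (5 + 3*(-1)) = 13/10 + (5 - 3) = 13/10 + 2 = 33/10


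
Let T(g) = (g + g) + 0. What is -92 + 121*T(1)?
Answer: 150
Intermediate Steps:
T(g) = 2*g (T(g) = 2*g + 0 = 2*g)
-92 + 121*T(1) = -92 + 121*(2*1) = -92 + 121*2 = -92 + 242 = 150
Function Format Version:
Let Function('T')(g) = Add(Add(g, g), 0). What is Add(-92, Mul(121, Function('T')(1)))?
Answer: 150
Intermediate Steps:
Function('T')(g) = Mul(2, g) (Function('T')(g) = Add(Mul(2, g), 0) = Mul(2, g))
Add(-92, Mul(121, Function('T')(1))) = Add(-92, Mul(121, Mul(2, 1))) = Add(-92, Mul(121, 2)) = Add(-92, 242) = 150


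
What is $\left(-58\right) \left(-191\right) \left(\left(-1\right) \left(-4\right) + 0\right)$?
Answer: $44312$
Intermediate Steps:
$\left(-58\right) \left(-191\right) \left(\left(-1\right) \left(-4\right) + 0\right) = 11078 \left(4 + 0\right) = 11078 \cdot 4 = 44312$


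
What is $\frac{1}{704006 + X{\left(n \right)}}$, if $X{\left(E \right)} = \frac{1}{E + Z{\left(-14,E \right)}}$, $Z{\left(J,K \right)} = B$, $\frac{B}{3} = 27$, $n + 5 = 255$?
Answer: $\frac{331}{233025987} \approx 1.4204 \cdot 10^{-6}$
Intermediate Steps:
$n = 250$ ($n = -5 + 255 = 250$)
$B = 81$ ($B = 3 \cdot 27 = 81$)
$Z{\left(J,K \right)} = 81$
$X{\left(E \right)} = \frac{1}{81 + E}$ ($X{\left(E \right)} = \frac{1}{E + 81} = \frac{1}{81 + E}$)
$\frac{1}{704006 + X{\left(n \right)}} = \frac{1}{704006 + \frac{1}{81 + 250}} = \frac{1}{704006 + \frac{1}{331}} = \frac{1}{\frac{233025987}{331}} = \frac{331}{233025987}$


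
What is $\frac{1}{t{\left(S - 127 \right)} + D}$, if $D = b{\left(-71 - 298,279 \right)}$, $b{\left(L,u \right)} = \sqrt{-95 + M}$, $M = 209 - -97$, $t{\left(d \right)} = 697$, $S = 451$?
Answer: $\frac{697}{485598} - \frac{\sqrt{211}}{485598} \approx 0.0014054$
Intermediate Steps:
$M = 306$ ($M = 209 + 97 = 306$)
$b{\left(L,u \right)} = \sqrt{211}$ ($b{\left(L,u \right)} = \sqrt{-95 + 306} = \sqrt{211}$)
$D = \sqrt{211} \approx 14.526$
$\frac{1}{t{\left(S - 127 \right)} + D} = \frac{1}{697 + \sqrt{211}}$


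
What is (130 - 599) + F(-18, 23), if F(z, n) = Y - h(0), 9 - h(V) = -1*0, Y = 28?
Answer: -450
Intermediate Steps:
h(V) = 9 (h(V) = 9 - (-1)*0 = 9 - 1*0 = 9 + 0 = 9)
F(z, n) = 19 (F(z, n) = 28 - 1*9 = 28 - 9 = 19)
(130 - 599) + F(-18, 23) = (130 - 599) + 19 = -469 + 19 = -450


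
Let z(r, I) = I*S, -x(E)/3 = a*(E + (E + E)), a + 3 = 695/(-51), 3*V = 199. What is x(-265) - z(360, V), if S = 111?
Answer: -799331/17 ≈ -47020.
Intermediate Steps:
V = 199/3 (V = (⅓)*199 = 199/3 ≈ 66.333)
a = -848/51 (a = -3 + 695/(-51) = -3 + 695*(-1/51) = -3 - 695/51 = -848/51 ≈ -16.627)
x(E) = 2544*E/17 (x(E) = -(-848)*(E + (E + E))/17 = -(-848)*(E + 2*E)/17 = -(-848)*3*E/17 = -(-2544)*E/17 = 2544*E/17)
z(r, I) = 111*I (z(r, I) = I*111 = 111*I)
x(-265) - z(360, V) = (2544/17)*(-265) - 111*199/3 = -674160/17 - 1*7363 = -674160/17 - 7363 = -799331/17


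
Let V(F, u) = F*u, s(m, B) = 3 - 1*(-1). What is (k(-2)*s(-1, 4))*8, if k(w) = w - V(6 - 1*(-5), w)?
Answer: 640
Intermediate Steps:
s(m, B) = 4 (s(m, B) = 3 + 1 = 4)
k(w) = -10*w (k(w) = w - (6 - 1*(-5))*w = w - (6 + 5)*w = w - 11*w = -10*w)
(k(-2)*s(-1, 4))*8 = (-10*(-2)*4)*8 = (20*4)*8 = 80*8 = 640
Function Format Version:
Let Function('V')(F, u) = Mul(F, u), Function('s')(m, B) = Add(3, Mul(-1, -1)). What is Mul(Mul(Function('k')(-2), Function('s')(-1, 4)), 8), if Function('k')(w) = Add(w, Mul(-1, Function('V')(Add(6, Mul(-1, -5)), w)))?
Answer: 640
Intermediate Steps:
Function('s')(m, B) = 4 (Function('s')(m, B) = Add(3, 1) = 4)
Function('k')(w) = Mul(-10, w) (Function('k')(w) = Add(w, Mul(-1, Mul(Add(6, Mul(-1, -5)), w))) = Add(w, Mul(-1, Mul(Add(6, 5), w))) = Add(w, Mul(-1, Mul(11, w))) = Add(w, Mul(-11, w)) = Mul(-10, w))
Mul(Mul(Function('k')(-2), Function('s')(-1, 4)), 8) = Mul(Mul(Mul(-10, -2), 4), 8) = Mul(Mul(20, 4), 8) = Mul(80, 8) = 640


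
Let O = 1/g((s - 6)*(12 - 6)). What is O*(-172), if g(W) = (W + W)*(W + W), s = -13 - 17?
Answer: -43/46656 ≈ -0.00092164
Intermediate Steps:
s = -30
g(W) = 4*W**2 (g(W) = (2*W)*(2*W) = 4*W**2)
O = 1/186624 (O = 1/(4*((-30 - 6)*(12 - 6))**2) = 1/(4*(-36*6)**2) = 1/(4*(-216)**2) = 1/(4*46656) = 1/186624 ≈ 5.3584e-6)
O*(-172) = (1/186624)*(-172) = -43/46656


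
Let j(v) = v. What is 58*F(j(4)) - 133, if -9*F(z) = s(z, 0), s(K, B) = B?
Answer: -133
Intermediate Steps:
F(z) = 0 (F(z) = -⅑*0 = 0)
58*F(j(4)) - 133 = 58*0 - 133 = 0 - 133 = -133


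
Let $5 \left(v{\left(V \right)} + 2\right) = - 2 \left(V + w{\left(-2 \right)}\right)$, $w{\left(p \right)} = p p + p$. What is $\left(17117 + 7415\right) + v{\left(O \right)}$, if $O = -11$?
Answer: $\frac{122668}{5} \approx 24534.0$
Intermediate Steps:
$w{\left(p \right)} = p + p^{2}$ ($w{\left(p \right)} = p^{2} + p = p + p^{2}$)
$v{\left(V \right)} = - \frac{14}{5} - \frac{2 V}{5}$ ($v{\left(V \right)} = -2 + \frac{\left(-2\right) \left(V - 2 \left(1 - 2\right)\right)}{5} = -2 + \frac{\left(-2\right) \left(V - -2\right)}{5} = -2 + \frac{\left(-2\right) \left(V + 2\right)}{5} = -2 + \frac{\left(-2\right) \left(2 + V\right)}{5} = -2 + \frac{-4 - 2 V}{5} = -2 - \left(\frac{4}{5} + \frac{2 V}{5}\right) = - \frac{14}{5} - \frac{2 V}{5}$)
$\left(17117 + 7415\right) + v{\left(O \right)} = \left(17117 + 7415\right) - - \frac{8}{5} = 24532 + \left(- \frac{14}{5} + \frac{22}{5}\right) = 24532 + \frac{8}{5} = \frac{122668}{5}$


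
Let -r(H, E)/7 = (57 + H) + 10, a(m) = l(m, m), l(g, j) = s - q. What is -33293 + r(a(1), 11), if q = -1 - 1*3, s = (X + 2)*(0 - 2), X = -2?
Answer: -33790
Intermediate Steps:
s = 0 (s = (-2 + 2)*(0 - 2) = 0*(-2) = 0)
q = -4 (q = -1 - 3 = -4)
l(g, j) = 4 (l(g, j) = 0 - 1*(-4) = 0 + 4 = 4)
a(m) = 4
r(H, E) = -469 - 7*H (r(H, E) = -7*((57 + H) + 10) = -7*(67 + H) = -469 - 7*H)
-33293 + r(a(1), 11) = -33293 + (-469 - 7*4) = -33293 + (-469 - 28) = -33293 - 497 = -33790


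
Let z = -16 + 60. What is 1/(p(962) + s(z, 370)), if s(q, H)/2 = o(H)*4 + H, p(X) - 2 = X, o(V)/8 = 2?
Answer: 1/1832 ≈ 0.00054585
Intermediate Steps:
o(V) = 16 (o(V) = 8*2 = 16)
z = 44
p(X) = 2 + X
s(q, H) = 128 + 2*H (s(q, H) = 2*(16*4 + H) = 2*(64 + H) = 128 + 2*H)
1/(p(962) + s(z, 370)) = 1/((2 + 962) + (128 + 2*370)) = 1/(964 + (128 + 740)) = 1/(964 + 868) = 1/1832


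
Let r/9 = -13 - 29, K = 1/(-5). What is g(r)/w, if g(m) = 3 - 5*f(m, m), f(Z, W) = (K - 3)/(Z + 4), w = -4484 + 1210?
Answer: -553/612238 ≈ -0.00090324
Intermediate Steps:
K = -⅕ ≈ -0.20000
w = -3274
f(Z, W) = -16/(5*(4 + Z)) (f(Z, W) = (-⅕ - 3)/(Z + 4) = -16/(5*(4 + Z)))
r = -378 (r = 9*(-13 - 29) = 9*(-42) = -378)
g(m) = 3 + 80/(20 + 5*m) (g(m) = 3 - (-80)/(20 + 5*m) = 3 + 80/(20 + 5*m))
g(r)/w = ((28 + 3*(-378))/(4 - 378))/(-3274) = ((28 - 1134)/(-374))*(-1/3274) = -1/374*(-1106)*(-1/3274) = (553/187)*(-1/3274) = -553/612238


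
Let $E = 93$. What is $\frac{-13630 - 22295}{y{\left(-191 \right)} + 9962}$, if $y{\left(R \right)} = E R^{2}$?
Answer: $- \frac{7185}{680539} \approx -0.010558$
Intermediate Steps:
$y{\left(R \right)} = 93 R^{2}$
$\frac{-13630 - 22295}{y{\left(-191 \right)} + 9962} = \frac{-13630 - 22295}{93 \left(-191\right)^{2} + 9962} = - \frac{35925}{93 \cdot 36481 + 9962} = - \frac{35925}{3392733 + 9962} = - \frac{35925}{3402695} = \left(-35925\right) \frac{1}{3402695} = - \frac{7185}{680539}$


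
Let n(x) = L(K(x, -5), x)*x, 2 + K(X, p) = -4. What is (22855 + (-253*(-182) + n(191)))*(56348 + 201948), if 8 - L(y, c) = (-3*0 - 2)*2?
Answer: 18388867128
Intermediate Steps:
K(X, p) = -6 (K(X, p) = -2 - 4 = -6)
L(y, c) = 12 (L(y, c) = 8 - (-3*0 - 2)*2 = 8 - (0 - 2)*2 = 8 - (-2)*2 = 8 - 1*(-4) = 8 + 4 = 12)
n(x) = 12*x
(22855 + (-253*(-182) + n(191)))*(56348 + 201948) = (22855 + (-253*(-182) + 12*191))*(56348 + 201948) = (22855 + (46046 + 2292))*258296 = (22855 + 48338)*258296 = 71193*258296 = 18388867128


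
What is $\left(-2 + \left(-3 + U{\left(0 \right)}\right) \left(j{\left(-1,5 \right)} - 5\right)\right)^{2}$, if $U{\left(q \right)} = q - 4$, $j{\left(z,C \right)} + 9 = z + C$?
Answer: $4624$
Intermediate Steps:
$j{\left(z,C \right)} = -9 + C + z$ ($j{\left(z,C \right)} = -9 + \left(z + C\right) = -9 + \left(C + z\right) = -9 + C + z$)
$U{\left(q \right)} = -4 + q$
$\left(-2 + \left(-3 + U{\left(0 \right)}\right) \left(j{\left(-1,5 \right)} - 5\right)\right)^{2} = \left(-2 + \left(-3 + \left(-4 + 0\right)\right) \left(\left(-9 + 5 - 1\right) - 5\right)\right)^{2} = \left(-2 + \left(-3 - 4\right) \left(-5 + \left(-5 + 0\right)\right)\right)^{2} = \left(-2 - 7 \left(-5 - 5\right)\right)^{2} = \left(-2 - -70\right)^{2} = \left(-2 + 70\right)^{2} = 68^{2} = 4624$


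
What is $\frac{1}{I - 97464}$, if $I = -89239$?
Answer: $- \frac{1}{186703} \approx -5.3561 \cdot 10^{-6}$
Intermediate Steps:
$\frac{1}{I - 97464} = \frac{1}{-89239 - 97464} = \frac{1}{-186703} = - \frac{1}{186703}$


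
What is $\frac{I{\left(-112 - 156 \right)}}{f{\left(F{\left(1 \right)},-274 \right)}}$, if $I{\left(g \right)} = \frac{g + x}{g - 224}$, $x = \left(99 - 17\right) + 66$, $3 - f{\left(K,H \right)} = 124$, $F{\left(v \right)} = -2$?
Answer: $- \frac{10}{4961} \approx -0.0020157$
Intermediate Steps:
$f{\left(K,H \right)} = -121$ ($f{\left(K,H \right)} = 3 - 124 = -121$)
$x = 148$ ($x = 82 + 66 = 148$)
$I{\left(g \right)} = \frac{148 + g}{-224 + g}$ ($I{\left(g \right)} = \frac{g + 148}{g - 224} = \frac{148 + g}{-224 + g}$)
$\frac{I{\left(-112 - 156 \right)}}{f{\left(F{\left(1 \right)},-274 \right)}} = \frac{\frac{1}{-224 - 268} \left(148 - 268\right)}{-121} = \frac{148 - 268}{-224 - 268} \left(- \frac{1}{121}\right) = \frac{1}{-492} \left(-120\right) \left(- \frac{1}{121}\right) = \left(- \frac{1}{492}\right) \left(-120\right) \left(- \frac{1}{121}\right) = \frac{10}{41} \left(- \frac{1}{121}\right) = - \frac{10}{4961}$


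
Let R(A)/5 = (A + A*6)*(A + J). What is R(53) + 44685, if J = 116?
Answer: 358180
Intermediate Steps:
R(A) = 35*A*(116 + A) (R(A) = 5*((A + A*6)*(A + 116)) = 5*((A + 6*A)*(116 + A)) = 5*((7*A)*(116 + A)) = 5*(7*A*(116 + A)) = 35*A*(116 + A))
R(53) + 44685 = 35*53*(116 + 53) + 44685 = 35*53*169 + 44685 = 313495 + 44685 = 358180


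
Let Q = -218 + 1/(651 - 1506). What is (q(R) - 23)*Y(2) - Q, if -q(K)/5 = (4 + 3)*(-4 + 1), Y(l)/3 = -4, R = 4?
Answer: -654929/855 ≈ -766.00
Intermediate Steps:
Y(l) = -12 (Y(l) = 3*(-4) = -12)
q(K) = 105 (q(K) = -5*(4 + 3)*(-4 + 1) = -35*(-3) = -5*(-21) = 105)
Q = -186391/855 (Q = -218 + 1/(-855) = -218 - 1/855 = -186391/855 ≈ -218.00)
(q(R) - 23)*Y(2) - Q = (105 - 23)*(-12) - 1*(-186391/855) = 82*(-12) + 186391/855 = -984 + 186391/855 = -654929/855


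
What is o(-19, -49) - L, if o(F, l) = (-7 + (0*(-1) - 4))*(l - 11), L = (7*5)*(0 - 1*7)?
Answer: 905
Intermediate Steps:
L = -245 (L = 35*(0 - 7) = 35*(-7) = -245)
o(F, l) = 121 - 11*l (o(F, l) = (-7 + (0 - 4))*(-11 + l) = (-7 - 4)*(-11 + l) = -11*(-11 + l) = 121 - 11*l)
o(-19, -49) - L = (121 - 11*(-49)) - 1*(-245) = (121 + 539) + 245 = 660 + 245 = 905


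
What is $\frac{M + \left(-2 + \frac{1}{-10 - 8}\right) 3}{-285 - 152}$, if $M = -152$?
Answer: $\frac{949}{2622} \approx 0.36194$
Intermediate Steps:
$\frac{M + \left(-2 + \frac{1}{-10 - 8}\right) 3}{-285 - 152} = \frac{-152 + \left(-2 + \frac{1}{-10 - 8}\right) 3}{-285 - 152} = \frac{-152 + \left(-2 + \frac{1}{-18}\right) 3}{-437} = \left(-152 + \left(-2 - \frac{1}{18}\right) 3\right) \left(- \frac{1}{437}\right) = \left(-152 - \frac{37}{6}\right) \left(- \frac{1}{437}\right) = \left(- \frac{949}{6}\right) \left(- \frac{1}{437}\right) = \frac{949}{2622}$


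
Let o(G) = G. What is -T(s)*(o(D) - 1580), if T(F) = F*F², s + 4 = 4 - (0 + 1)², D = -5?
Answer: -1585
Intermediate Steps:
s = -1 (s = -4 + (4 - (0 + 1)²) = -4 + (4 - 1*1²) = -4 + (4 - 1*1) = -4 + (4 - 1) = -4 + 3 = -1)
T(F) = F³
-T(s)*(o(D) - 1580) = -(-1)³*(-5 - 1580) = -(-1)*(-1585) = -1*1585 = -1585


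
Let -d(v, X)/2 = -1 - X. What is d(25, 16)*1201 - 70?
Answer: 40764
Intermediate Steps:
d(v, X) = 2 + 2*X (d(v, X) = -2*(-1 - X) = 2 + 2*X)
d(25, 16)*1201 - 70 = (2 + 2*16)*1201 - 70 = (2 + 32)*1201 - 70 = 34*1201 - 70 = 40834 - 70 = 40764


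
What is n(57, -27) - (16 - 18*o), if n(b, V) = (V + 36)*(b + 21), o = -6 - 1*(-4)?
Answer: 650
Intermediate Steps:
o = -2 (o = -6 + 4 = -2)
n(b, V) = (21 + b)*(36 + V) (n(b, V) = (36 + V)*(21 + b) = (21 + b)*(36 + V))
n(57, -27) - (16 - 18*o) = (756 + 21*(-27) + 36*57 - 27*57) - (16 - 18*(-2)) = (756 - 567 + 2052 - 1539) - (16 + 36) = 702 - 1*52 = 702 - 52 = 650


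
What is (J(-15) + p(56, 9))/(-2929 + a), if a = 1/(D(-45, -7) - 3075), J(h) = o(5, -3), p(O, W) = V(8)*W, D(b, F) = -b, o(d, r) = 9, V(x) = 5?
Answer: -163620/8874871 ≈ -0.018436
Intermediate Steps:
p(O, W) = 5*W
J(h) = 9
a = -1/3030 (a = 1/(-1*(-45) - 3075) = 1/(45 - 3075) = 1/(-3030) = -1/3030 ≈ -0.00033003)
(J(-15) + p(56, 9))/(-2929 + a) = (9 + 5*9)/(-2929 - 1/3030) = (9 + 45)/(-8874871/3030) = 54*(-3030/8874871) = -163620/8874871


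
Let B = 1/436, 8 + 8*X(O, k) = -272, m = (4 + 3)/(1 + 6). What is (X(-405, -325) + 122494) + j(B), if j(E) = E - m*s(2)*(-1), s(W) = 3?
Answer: 53393433/436 ≈ 1.2246e+5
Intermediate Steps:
m = 1 (m = 7/7 = 7*(⅐) = 1)
X(O, k) = -35 (X(O, k) = -1 + (⅛)*(-272) = -1 - 34 = -35)
B = 1/436 ≈ 0.0022936
j(E) = 3 + E (j(E) = E - 1*3*(-1) = E - 3*(-1) = E - 1*(-3) = E + 3 = 3 + E)
(X(-405, -325) + 122494) + j(B) = (-35 + 122494) + (3 + 1/436) = 122459 + 1309/436 = 53393433/436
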